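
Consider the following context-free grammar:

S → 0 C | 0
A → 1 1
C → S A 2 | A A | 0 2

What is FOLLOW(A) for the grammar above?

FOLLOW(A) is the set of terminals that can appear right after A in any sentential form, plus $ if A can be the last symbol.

We compute FOLLOW(A) using the standard algorithm.
FOLLOW(S) starts with {$}.
FIRST(A) = {1}
FIRST(C) = {0, 1}
FIRST(S) = {0}
FOLLOW(A) = {$, 1, 2}
FOLLOW(C) = {$, 1}
FOLLOW(S) = {$, 1}
Therefore, FOLLOW(A) = {$, 1, 2}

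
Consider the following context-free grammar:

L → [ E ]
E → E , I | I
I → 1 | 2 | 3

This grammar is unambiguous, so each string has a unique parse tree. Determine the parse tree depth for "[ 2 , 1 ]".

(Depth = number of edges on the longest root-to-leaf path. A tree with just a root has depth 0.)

4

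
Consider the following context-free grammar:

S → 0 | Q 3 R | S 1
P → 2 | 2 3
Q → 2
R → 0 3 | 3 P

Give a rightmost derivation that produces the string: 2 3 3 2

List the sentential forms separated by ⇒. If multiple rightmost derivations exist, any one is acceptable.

S ⇒ Q 3 R ⇒ Q 3 3 P ⇒ Q 3 3 2 ⇒ 2 3 3 2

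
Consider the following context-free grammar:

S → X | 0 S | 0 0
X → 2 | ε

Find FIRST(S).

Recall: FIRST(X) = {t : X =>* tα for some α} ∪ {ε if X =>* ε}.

We compute FIRST(S) using the standard algorithm.
FIRST(S) = {0, 2, ε}
FIRST(X) = {2, ε}
Therefore, FIRST(S) = {0, 2, ε}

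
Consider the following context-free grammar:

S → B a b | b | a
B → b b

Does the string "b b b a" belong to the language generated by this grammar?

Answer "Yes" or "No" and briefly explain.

No - no valid derivation exists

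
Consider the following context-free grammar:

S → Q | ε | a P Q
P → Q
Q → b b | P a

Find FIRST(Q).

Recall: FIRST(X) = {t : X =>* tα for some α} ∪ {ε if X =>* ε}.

We compute FIRST(Q) using the standard algorithm.
FIRST(P) = {b}
FIRST(Q) = {b}
FIRST(S) = {a, b, ε}
Therefore, FIRST(Q) = {b}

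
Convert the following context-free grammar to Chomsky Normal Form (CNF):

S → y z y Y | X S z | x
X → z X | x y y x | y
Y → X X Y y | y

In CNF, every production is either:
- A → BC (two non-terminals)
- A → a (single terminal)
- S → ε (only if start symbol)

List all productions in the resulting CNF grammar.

TY → y; TZ → z; S → x; TX → x; X → y; Y → y; S → TY X0; X0 → TZ X1; X1 → TY Y; S → X X2; X2 → S TZ; X → TZ X; X → TX X3; X3 → TY X4; X4 → TY TX; Y → X X5; X5 → X X6; X6 → Y TY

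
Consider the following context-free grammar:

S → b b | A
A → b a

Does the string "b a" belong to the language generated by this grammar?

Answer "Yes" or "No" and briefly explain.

Yes - a valid derivation exists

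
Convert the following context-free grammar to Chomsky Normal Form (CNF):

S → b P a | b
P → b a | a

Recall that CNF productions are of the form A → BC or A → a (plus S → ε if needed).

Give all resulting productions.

TB → b; TA → a; S → b; P → a; S → TB X0; X0 → P TA; P → TB TA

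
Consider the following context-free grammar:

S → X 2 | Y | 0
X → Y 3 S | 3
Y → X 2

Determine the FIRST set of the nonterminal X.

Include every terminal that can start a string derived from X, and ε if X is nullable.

We compute FIRST(X) using the standard algorithm.
FIRST(S) = {0, 3}
FIRST(X) = {3}
FIRST(Y) = {3}
Therefore, FIRST(X) = {3}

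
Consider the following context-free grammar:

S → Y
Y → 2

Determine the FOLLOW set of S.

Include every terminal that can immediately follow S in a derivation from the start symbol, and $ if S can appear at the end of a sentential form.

We compute FOLLOW(S) using the standard algorithm.
FOLLOW(S) starts with {$}.
FIRST(S) = {2}
FIRST(Y) = {2}
FOLLOW(S) = {$}
FOLLOW(Y) = {$}
Therefore, FOLLOW(S) = {$}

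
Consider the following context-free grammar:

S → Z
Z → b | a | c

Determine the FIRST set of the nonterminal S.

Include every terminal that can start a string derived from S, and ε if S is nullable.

We compute FIRST(S) using the standard algorithm.
FIRST(S) = {a, b, c}
FIRST(Z) = {a, b, c}
Therefore, FIRST(S) = {a, b, c}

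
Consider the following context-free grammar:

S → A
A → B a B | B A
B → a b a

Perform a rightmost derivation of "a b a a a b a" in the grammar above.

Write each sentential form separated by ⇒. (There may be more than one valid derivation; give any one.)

S ⇒ A ⇒ B a B ⇒ B a a b a ⇒ a b a a a b a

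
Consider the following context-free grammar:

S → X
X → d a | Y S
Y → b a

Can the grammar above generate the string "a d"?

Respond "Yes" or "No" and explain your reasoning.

No - no valid derivation exists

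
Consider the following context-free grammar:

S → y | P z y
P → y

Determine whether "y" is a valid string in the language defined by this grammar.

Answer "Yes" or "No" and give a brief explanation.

Yes - a valid derivation exists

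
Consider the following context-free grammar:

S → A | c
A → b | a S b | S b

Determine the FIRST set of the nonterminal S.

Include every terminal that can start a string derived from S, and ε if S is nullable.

We compute FIRST(S) using the standard algorithm.
FIRST(A) = {a, b, c}
FIRST(S) = {a, b, c}
Therefore, FIRST(S) = {a, b, c}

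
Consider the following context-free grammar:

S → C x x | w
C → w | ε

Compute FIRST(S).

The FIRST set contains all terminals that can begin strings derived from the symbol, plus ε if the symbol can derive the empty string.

We compute FIRST(S) using the standard algorithm.
FIRST(C) = {w, ε}
FIRST(S) = {w, x}
Therefore, FIRST(S) = {w, x}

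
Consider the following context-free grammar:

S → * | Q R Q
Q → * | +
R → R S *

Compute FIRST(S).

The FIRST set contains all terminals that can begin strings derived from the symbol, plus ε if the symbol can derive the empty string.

We compute FIRST(S) using the standard algorithm.
FIRST(Q) = {*, +}
FIRST(R) = {}
FIRST(S) = {*, +}
Therefore, FIRST(S) = {*, +}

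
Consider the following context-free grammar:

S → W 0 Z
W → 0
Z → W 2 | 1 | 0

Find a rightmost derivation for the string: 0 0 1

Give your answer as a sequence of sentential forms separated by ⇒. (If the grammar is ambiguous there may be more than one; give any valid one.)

S ⇒ W 0 Z ⇒ W 0 1 ⇒ 0 0 1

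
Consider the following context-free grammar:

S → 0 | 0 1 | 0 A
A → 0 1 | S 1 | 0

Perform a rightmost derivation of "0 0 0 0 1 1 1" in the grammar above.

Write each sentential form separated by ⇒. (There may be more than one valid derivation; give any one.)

S ⇒ 0 A ⇒ 0 S 1 ⇒ 0 0 A 1 ⇒ 0 0 S 1 1 ⇒ 0 0 0 A 1 1 ⇒ 0 0 0 0 1 1 1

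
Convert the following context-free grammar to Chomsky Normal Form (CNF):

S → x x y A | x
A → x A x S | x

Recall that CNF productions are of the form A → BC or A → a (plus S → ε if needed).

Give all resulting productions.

TX → x; TY → y; S → x; A → x; S → TX X0; X0 → TX X1; X1 → TY A; A → TX X2; X2 → A X3; X3 → TX S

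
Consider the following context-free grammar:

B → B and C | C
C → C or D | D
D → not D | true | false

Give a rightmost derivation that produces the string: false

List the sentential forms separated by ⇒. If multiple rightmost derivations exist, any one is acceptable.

B ⇒ C ⇒ D ⇒ false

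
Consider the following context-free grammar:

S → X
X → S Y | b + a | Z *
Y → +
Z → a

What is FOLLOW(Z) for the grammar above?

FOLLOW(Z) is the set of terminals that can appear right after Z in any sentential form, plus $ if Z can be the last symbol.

We compute FOLLOW(Z) using the standard algorithm.
FOLLOW(S) starts with {$}.
FIRST(S) = {a, b}
FIRST(X) = {a, b}
FIRST(Y) = {+}
FIRST(Z) = {a}
FOLLOW(S) = {$, +}
FOLLOW(X) = {$, +}
FOLLOW(Y) = {$, +}
FOLLOW(Z) = {*}
Therefore, FOLLOW(Z) = {*}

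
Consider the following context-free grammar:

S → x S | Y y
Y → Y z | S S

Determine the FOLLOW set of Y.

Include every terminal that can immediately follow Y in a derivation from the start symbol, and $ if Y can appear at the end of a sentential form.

We compute FOLLOW(Y) using the standard algorithm.
FOLLOW(S) starts with {$}.
FIRST(S) = {x}
FIRST(Y) = {x}
FOLLOW(S) = {$, x, y, z}
FOLLOW(Y) = {y, z}
Therefore, FOLLOW(Y) = {y, z}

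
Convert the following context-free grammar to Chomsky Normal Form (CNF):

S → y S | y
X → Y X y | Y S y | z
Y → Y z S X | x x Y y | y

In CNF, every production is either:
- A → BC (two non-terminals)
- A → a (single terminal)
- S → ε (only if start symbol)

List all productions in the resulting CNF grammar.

TY → y; S → y; X → z; TZ → z; TX → x; Y → y; S → TY S; X → Y X0; X0 → X TY; X → Y X1; X1 → S TY; Y → Y X2; X2 → TZ X3; X3 → S X; Y → TX X4; X4 → TX X5; X5 → Y TY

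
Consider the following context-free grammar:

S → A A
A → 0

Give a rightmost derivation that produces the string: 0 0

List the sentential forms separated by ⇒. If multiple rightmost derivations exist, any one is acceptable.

S ⇒ A A ⇒ A 0 ⇒ 0 0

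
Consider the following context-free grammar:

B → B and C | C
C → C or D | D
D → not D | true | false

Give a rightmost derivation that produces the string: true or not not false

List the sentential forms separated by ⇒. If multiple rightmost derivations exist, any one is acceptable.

B ⇒ C ⇒ C or D ⇒ C or not D ⇒ C or not not D ⇒ C or not not false ⇒ D or not not false ⇒ true or not not false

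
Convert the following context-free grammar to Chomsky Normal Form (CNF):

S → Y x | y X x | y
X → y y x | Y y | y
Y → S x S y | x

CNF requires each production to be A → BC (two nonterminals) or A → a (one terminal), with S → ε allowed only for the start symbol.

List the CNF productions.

TX → x; TY → y; S → y; X → y; Y → x; S → Y TX; S → TY X0; X0 → X TX; X → TY X1; X1 → TY TX; X → Y TY; Y → S X2; X2 → TX X3; X3 → S TY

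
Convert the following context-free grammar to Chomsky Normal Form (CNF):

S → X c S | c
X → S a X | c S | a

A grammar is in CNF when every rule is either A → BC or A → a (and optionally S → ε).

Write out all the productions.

TC → c; S → c; TA → a; X → a; S → X X0; X0 → TC S; X → S X1; X1 → TA X; X → TC S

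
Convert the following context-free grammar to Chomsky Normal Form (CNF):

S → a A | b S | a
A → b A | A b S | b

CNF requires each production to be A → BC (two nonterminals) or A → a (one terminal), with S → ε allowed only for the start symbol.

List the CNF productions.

TA → a; TB → b; S → a; A → b; S → TA A; S → TB S; A → TB A; A → A X0; X0 → TB S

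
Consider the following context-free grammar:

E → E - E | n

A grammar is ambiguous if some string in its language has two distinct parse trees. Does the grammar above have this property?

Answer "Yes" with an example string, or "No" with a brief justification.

Yes - the string 'n - n - n - n - n - n' has two distinct parse trees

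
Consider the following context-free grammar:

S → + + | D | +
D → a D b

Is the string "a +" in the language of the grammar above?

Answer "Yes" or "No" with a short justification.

No - no valid derivation exists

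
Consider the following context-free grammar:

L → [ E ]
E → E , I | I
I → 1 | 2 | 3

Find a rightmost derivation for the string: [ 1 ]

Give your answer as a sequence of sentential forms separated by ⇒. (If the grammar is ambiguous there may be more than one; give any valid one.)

L ⇒ [ E ] ⇒ [ I ] ⇒ [ 1 ]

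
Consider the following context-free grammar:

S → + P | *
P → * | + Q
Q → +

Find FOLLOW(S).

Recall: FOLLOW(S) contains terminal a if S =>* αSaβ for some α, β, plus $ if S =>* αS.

We compute FOLLOW(S) using the standard algorithm.
FOLLOW(S) starts with {$}.
FIRST(P) = {*, +}
FIRST(Q) = {+}
FIRST(S) = {*, +}
FOLLOW(P) = {$}
FOLLOW(Q) = {$}
FOLLOW(S) = {$}
Therefore, FOLLOW(S) = {$}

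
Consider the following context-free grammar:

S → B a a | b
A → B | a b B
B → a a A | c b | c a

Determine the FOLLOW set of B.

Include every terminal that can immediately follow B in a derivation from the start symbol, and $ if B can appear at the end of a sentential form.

We compute FOLLOW(B) using the standard algorithm.
FOLLOW(S) starts with {$}.
FIRST(A) = {a, c}
FIRST(B) = {a, c}
FIRST(S) = {a, b, c}
FOLLOW(A) = {a}
FOLLOW(B) = {a}
FOLLOW(S) = {$}
Therefore, FOLLOW(B) = {a}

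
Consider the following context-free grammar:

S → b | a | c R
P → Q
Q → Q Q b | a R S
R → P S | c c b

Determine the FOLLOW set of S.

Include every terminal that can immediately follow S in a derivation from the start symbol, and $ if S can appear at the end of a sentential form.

We compute FOLLOW(S) using the standard algorithm.
FOLLOW(S) starts with {$}.
FIRST(P) = {a}
FIRST(Q) = {a}
FIRST(R) = {a, c}
FIRST(S) = {a, b, c}
FOLLOW(P) = {a, b, c}
FOLLOW(Q) = {a, b, c}
FOLLOW(R) = {$, a, b, c}
FOLLOW(S) = {$, a, b, c}
Therefore, FOLLOW(S) = {$, a, b, c}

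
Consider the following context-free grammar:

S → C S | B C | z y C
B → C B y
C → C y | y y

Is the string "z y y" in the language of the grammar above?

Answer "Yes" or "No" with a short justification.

No - no valid derivation exists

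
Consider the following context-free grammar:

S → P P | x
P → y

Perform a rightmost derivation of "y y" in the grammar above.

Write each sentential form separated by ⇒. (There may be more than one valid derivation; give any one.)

S ⇒ P P ⇒ P y ⇒ y y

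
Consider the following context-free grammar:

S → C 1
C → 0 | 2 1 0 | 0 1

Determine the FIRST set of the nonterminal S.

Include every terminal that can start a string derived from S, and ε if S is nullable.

We compute FIRST(S) using the standard algorithm.
FIRST(C) = {0, 2}
FIRST(S) = {0, 2}
Therefore, FIRST(S) = {0, 2}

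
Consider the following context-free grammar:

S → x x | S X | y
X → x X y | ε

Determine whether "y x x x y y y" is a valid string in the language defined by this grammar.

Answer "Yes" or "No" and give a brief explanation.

Yes - a valid derivation exists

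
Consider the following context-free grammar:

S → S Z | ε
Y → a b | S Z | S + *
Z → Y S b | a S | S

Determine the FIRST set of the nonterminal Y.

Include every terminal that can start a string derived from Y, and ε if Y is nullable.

We compute FIRST(Y) using the standard algorithm.
FIRST(S) = {+, a, b, ε}
FIRST(Y) = {+, a, b, ε}
FIRST(Z) = {+, a, b, ε}
Therefore, FIRST(Y) = {+, a, b, ε}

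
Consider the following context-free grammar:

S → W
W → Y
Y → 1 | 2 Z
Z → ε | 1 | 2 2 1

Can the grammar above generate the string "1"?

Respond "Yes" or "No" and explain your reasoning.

Yes - a valid derivation exists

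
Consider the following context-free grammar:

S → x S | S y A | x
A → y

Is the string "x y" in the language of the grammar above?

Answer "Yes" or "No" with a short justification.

No - no valid derivation exists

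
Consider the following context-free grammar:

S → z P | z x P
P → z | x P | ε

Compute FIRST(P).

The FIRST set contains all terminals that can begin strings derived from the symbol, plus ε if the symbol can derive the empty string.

We compute FIRST(P) using the standard algorithm.
FIRST(P) = {x, z, ε}
FIRST(S) = {z}
Therefore, FIRST(P) = {x, z, ε}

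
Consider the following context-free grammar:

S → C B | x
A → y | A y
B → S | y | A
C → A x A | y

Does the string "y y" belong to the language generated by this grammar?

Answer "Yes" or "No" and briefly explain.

Yes - a valid derivation exists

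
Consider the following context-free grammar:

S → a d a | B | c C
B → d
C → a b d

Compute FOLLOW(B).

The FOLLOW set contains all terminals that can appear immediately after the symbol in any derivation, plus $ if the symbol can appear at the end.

We compute FOLLOW(B) using the standard algorithm.
FOLLOW(S) starts with {$}.
FIRST(B) = {d}
FIRST(C) = {a}
FIRST(S) = {a, c, d}
FOLLOW(B) = {$}
FOLLOW(C) = {$}
FOLLOW(S) = {$}
Therefore, FOLLOW(B) = {$}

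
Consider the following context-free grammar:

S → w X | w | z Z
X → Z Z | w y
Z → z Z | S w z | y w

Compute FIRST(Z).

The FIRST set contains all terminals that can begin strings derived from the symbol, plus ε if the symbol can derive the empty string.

We compute FIRST(Z) using the standard algorithm.
FIRST(S) = {w, z}
FIRST(X) = {w, y, z}
FIRST(Z) = {w, y, z}
Therefore, FIRST(Z) = {w, y, z}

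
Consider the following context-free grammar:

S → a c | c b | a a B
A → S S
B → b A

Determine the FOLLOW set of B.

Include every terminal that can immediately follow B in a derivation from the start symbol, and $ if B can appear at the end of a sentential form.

We compute FOLLOW(B) using the standard algorithm.
FOLLOW(S) starts with {$}.
FIRST(A) = {a, c}
FIRST(B) = {b}
FIRST(S) = {a, c}
FOLLOW(A) = {$, a, c}
FOLLOW(B) = {$, a, c}
FOLLOW(S) = {$, a, c}
Therefore, FOLLOW(B) = {$, a, c}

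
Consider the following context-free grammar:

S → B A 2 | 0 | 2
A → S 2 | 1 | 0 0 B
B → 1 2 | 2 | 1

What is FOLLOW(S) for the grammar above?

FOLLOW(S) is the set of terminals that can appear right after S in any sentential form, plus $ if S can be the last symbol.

We compute FOLLOW(S) using the standard algorithm.
FOLLOW(S) starts with {$}.
FIRST(A) = {0, 1, 2}
FIRST(B) = {1, 2}
FIRST(S) = {0, 1, 2}
FOLLOW(A) = {2}
FOLLOW(B) = {0, 1, 2}
FOLLOW(S) = {$, 2}
Therefore, FOLLOW(S) = {$, 2}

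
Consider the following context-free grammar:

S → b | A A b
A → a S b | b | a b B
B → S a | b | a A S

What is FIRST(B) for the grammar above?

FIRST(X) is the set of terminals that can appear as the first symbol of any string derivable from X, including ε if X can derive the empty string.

We compute FIRST(B) using the standard algorithm.
FIRST(A) = {a, b}
FIRST(B) = {a, b}
FIRST(S) = {a, b}
Therefore, FIRST(B) = {a, b}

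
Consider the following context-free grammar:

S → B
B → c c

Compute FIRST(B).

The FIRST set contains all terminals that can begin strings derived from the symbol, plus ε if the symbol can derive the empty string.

We compute FIRST(B) using the standard algorithm.
FIRST(B) = {c}
FIRST(S) = {c}
Therefore, FIRST(B) = {c}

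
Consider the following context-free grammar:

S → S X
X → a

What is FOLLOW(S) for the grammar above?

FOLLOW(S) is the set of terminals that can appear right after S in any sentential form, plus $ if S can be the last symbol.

We compute FOLLOW(S) using the standard algorithm.
FOLLOW(S) starts with {$}.
FIRST(S) = {}
FIRST(X) = {a}
FOLLOW(S) = {$, a}
FOLLOW(X) = {$, a}
Therefore, FOLLOW(S) = {$, a}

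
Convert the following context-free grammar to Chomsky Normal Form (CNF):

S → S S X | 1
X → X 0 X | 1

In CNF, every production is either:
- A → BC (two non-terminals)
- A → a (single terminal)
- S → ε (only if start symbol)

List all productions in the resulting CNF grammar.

S → 1; T0 → 0; X → 1; S → S X0; X0 → S X; X → X X1; X1 → T0 X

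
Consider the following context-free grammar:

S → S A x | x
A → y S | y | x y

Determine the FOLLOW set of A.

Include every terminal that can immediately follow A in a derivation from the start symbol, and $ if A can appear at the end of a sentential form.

We compute FOLLOW(A) using the standard algorithm.
FOLLOW(S) starts with {$}.
FIRST(A) = {x, y}
FIRST(S) = {x}
FOLLOW(A) = {x}
FOLLOW(S) = {$, x, y}
Therefore, FOLLOW(A) = {x}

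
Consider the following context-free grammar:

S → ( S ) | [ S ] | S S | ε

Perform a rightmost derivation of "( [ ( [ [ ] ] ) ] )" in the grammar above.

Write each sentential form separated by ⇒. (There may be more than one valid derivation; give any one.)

S ⇒ ( S ) ⇒ ( [ S ] ) ⇒ ( [ ( S ) ] ) ⇒ ( [ ( [ S ] ) ] ) ⇒ ( [ ( [ [ S ] ] ) ] ) ⇒ ( [ ( [ [ ] ] ) ] )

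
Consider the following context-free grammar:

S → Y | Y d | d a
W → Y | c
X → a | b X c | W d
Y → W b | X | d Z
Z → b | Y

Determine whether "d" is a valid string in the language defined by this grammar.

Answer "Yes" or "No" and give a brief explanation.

No - no valid derivation exists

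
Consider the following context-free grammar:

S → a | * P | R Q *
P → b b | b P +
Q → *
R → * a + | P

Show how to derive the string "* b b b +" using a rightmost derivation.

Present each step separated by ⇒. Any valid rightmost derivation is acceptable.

S ⇒ * P ⇒ * b P + ⇒ * b b b +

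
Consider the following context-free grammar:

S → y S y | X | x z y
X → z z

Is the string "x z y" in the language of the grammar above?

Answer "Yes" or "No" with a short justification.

Yes - a valid derivation exists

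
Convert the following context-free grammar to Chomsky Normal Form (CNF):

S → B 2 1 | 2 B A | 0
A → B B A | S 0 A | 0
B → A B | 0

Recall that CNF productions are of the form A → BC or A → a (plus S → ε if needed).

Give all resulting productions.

T2 → 2; T1 → 1; S → 0; T0 → 0; A → 0; B → 0; S → B X0; X0 → T2 T1; S → T2 X1; X1 → B A; A → B X2; X2 → B A; A → S X3; X3 → T0 A; B → A B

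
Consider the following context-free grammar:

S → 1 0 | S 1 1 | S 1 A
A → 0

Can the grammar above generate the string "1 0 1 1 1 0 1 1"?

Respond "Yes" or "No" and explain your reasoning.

Yes - a valid derivation exists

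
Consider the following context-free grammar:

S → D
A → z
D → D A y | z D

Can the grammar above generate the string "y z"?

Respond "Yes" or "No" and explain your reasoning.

No - no valid derivation exists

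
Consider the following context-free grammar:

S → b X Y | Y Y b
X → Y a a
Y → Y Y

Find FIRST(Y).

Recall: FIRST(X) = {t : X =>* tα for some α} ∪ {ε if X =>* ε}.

We compute FIRST(Y) using the standard algorithm.
FIRST(S) = {b}
FIRST(X) = {}
FIRST(Y) = {}
Therefore, FIRST(Y) = {}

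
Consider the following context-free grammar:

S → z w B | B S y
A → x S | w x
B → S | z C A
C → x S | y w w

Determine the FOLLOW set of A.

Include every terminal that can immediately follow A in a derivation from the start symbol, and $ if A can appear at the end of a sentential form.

We compute FOLLOW(A) using the standard algorithm.
FOLLOW(S) starts with {$}.
FIRST(A) = {w, x}
FIRST(B) = {z}
FIRST(C) = {x, y}
FIRST(S) = {z}
FOLLOW(A) = {$, w, x, y, z}
FOLLOW(B) = {$, w, x, y, z}
FOLLOW(C) = {w, x}
FOLLOW(S) = {$, w, x, y, z}
Therefore, FOLLOW(A) = {$, w, x, y, z}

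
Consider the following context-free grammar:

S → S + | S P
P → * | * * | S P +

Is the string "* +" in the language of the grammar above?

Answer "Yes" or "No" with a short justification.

No - no valid derivation exists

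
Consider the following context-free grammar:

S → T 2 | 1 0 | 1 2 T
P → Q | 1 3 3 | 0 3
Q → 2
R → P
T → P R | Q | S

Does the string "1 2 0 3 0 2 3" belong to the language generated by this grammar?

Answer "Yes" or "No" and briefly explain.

No - no valid derivation exists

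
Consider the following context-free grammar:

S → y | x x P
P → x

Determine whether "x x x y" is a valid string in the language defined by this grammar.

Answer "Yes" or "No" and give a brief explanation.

No - no valid derivation exists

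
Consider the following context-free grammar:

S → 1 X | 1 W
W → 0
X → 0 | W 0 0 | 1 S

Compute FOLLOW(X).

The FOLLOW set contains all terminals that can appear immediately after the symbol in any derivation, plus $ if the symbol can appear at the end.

We compute FOLLOW(X) using the standard algorithm.
FOLLOW(S) starts with {$}.
FIRST(S) = {1}
FIRST(W) = {0}
FIRST(X) = {0, 1}
FOLLOW(S) = {$}
FOLLOW(W) = {$, 0}
FOLLOW(X) = {$}
Therefore, FOLLOW(X) = {$}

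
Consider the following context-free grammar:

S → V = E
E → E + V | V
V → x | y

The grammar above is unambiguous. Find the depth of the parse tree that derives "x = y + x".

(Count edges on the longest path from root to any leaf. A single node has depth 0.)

4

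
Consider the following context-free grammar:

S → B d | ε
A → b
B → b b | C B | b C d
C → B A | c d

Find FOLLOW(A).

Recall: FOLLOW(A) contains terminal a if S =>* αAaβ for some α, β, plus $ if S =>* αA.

We compute FOLLOW(A) using the standard algorithm.
FOLLOW(S) starts with {$}.
FIRST(A) = {b}
FIRST(B) = {b, c}
FIRST(C) = {b, c}
FIRST(S) = {b, c, ε}
FOLLOW(A) = {b, c, d}
FOLLOW(B) = {b, d}
FOLLOW(C) = {b, c, d}
FOLLOW(S) = {$}
Therefore, FOLLOW(A) = {b, c, d}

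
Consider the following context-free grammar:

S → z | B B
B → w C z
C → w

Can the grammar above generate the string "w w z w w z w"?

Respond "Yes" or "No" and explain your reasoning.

No - no valid derivation exists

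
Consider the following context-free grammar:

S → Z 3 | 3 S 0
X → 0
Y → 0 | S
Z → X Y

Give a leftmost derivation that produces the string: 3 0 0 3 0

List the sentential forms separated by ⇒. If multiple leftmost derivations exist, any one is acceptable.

S ⇒ 3 S 0 ⇒ 3 Z 3 0 ⇒ 3 X Y 3 0 ⇒ 3 0 Y 3 0 ⇒ 3 0 0 3 0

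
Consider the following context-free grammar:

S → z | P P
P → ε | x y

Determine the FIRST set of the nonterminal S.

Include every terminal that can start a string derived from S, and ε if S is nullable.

We compute FIRST(S) using the standard algorithm.
FIRST(P) = {x, ε}
FIRST(S) = {x, z, ε}
Therefore, FIRST(S) = {x, z, ε}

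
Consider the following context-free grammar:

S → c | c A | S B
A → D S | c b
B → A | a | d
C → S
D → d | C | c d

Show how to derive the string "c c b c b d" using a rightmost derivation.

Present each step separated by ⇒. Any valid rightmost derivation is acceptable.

S ⇒ S B ⇒ S d ⇒ S B d ⇒ S A d ⇒ S c b d ⇒ c A c b d ⇒ c c b c b d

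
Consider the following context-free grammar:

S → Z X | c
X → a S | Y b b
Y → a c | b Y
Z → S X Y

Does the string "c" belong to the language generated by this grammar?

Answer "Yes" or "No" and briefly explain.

Yes - a valid derivation exists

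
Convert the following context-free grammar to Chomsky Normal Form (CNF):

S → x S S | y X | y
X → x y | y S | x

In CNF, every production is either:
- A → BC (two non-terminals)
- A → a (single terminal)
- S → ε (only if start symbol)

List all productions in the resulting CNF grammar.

TX → x; TY → y; S → y; X → x; S → TX X0; X0 → S S; S → TY X; X → TX TY; X → TY S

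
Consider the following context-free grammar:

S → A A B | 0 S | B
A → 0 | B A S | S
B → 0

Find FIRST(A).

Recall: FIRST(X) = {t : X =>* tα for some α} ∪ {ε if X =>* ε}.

We compute FIRST(A) using the standard algorithm.
FIRST(A) = {0}
FIRST(B) = {0}
FIRST(S) = {0}
Therefore, FIRST(A) = {0}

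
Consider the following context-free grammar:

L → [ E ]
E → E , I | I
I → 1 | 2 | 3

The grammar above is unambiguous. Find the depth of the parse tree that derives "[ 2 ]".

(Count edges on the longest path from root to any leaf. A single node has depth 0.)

3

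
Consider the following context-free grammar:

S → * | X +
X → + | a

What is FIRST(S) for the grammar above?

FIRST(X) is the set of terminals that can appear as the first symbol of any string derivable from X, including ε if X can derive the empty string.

We compute FIRST(S) using the standard algorithm.
FIRST(S) = {*, +, a}
FIRST(X) = {+, a}
Therefore, FIRST(S) = {*, +, a}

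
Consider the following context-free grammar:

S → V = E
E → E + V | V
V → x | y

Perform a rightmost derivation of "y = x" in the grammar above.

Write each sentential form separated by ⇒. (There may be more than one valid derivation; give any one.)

S ⇒ V = E ⇒ V = V ⇒ V = x ⇒ y = x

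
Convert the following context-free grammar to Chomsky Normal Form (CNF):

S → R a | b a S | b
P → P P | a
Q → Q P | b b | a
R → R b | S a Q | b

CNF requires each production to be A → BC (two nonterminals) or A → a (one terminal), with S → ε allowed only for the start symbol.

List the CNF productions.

TA → a; TB → b; S → b; P → a; Q → a; R → b; S → R TA; S → TB X0; X0 → TA S; P → P P; Q → Q P; Q → TB TB; R → R TB; R → S X1; X1 → TA Q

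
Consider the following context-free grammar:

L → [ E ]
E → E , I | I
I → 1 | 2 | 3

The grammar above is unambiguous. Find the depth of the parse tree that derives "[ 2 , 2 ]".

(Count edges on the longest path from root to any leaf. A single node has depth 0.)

4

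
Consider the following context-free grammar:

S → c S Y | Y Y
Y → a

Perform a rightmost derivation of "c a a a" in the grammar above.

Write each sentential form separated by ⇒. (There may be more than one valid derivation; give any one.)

S ⇒ c S Y ⇒ c S a ⇒ c Y Y a ⇒ c Y a a ⇒ c a a a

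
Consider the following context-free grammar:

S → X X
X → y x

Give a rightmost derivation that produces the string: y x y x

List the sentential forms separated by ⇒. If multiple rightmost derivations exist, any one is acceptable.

S ⇒ X X ⇒ X y x ⇒ y x y x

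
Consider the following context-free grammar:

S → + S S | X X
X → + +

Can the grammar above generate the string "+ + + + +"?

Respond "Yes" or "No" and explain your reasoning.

No - no valid derivation exists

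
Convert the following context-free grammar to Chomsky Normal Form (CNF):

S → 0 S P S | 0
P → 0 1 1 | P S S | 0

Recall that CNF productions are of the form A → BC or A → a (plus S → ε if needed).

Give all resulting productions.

T0 → 0; S → 0; T1 → 1; P → 0; S → T0 X0; X0 → S X1; X1 → P S; P → T0 X2; X2 → T1 T1; P → P X3; X3 → S S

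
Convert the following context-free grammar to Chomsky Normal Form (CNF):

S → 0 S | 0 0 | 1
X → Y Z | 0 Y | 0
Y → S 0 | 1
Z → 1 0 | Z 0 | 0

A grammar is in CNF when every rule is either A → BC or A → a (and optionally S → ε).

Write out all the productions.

T0 → 0; S → 1; X → 0; Y → 1; T1 → 1; Z → 0; S → T0 S; S → T0 T0; X → Y Z; X → T0 Y; Y → S T0; Z → T1 T0; Z → Z T0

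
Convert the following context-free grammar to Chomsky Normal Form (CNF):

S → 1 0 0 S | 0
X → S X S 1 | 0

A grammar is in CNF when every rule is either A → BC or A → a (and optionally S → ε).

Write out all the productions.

T1 → 1; T0 → 0; S → 0; X → 0; S → T1 X0; X0 → T0 X1; X1 → T0 S; X → S X2; X2 → X X3; X3 → S T1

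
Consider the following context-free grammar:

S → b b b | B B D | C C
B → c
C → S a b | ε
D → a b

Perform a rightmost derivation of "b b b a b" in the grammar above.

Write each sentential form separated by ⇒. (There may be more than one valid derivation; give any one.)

S ⇒ C C ⇒ C S a b ⇒ C b b b a b ⇒ b b b a b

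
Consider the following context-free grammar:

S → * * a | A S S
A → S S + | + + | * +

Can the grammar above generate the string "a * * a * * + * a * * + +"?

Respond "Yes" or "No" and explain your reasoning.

No - no valid derivation exists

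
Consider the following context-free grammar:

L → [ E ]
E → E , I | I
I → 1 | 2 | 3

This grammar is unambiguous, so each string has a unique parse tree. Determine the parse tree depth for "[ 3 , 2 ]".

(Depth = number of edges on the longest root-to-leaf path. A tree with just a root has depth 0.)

4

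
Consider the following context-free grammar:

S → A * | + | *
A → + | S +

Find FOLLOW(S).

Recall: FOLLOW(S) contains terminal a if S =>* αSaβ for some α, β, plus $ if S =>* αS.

We compute FOLLOW(S) using the standard algorithm.
FOLLOW(S) starts with {$}.
FIRST(A) = {*, +}
FIRST(S) = {*, +}
FOLLOW(A) = {*}
FOLLOW(S) = {$, +}
Therefore, FOLLOW(S) = {$, +}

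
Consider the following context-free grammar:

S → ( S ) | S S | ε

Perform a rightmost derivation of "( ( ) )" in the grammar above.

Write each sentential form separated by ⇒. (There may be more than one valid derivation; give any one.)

S ⇒ ( S ) ⇒ ( ( S ) ) ⇒ ( ( ) )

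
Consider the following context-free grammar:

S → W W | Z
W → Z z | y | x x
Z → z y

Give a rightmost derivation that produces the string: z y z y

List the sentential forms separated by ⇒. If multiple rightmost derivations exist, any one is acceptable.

S ⇒ W W ⇒ W y ⇒ Z z y ⇒ z y z y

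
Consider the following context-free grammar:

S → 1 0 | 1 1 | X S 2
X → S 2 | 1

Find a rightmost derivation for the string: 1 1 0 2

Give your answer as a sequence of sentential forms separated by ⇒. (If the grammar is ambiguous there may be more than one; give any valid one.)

S ⇒ X S 2 ⇒ X 1 0 2 ⇒ 1 1 0 2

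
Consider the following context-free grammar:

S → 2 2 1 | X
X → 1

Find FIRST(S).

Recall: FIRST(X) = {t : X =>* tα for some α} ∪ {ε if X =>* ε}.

We compute FIRST(S) using the standard algorithm.
FIRST(S) = {1, 2}
FIRST(X) = {1}
Therefore, FIRST(S) = {1, 2}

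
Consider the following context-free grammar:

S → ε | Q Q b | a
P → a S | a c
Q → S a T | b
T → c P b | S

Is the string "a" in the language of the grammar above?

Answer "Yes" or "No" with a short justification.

Yes - a valid derivation exists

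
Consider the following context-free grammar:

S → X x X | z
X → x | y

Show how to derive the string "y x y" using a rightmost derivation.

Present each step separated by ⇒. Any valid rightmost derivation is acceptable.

S ⇒ X x X ⇒ X x y ⇒ y x y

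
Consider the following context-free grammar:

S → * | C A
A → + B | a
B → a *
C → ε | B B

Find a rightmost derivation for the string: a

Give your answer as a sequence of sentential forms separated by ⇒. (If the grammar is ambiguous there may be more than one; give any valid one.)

S ⇒ C A ⇒ C a ⇒ a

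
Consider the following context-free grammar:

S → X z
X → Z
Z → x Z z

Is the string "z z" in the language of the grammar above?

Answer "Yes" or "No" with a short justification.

No - no valid derivation exists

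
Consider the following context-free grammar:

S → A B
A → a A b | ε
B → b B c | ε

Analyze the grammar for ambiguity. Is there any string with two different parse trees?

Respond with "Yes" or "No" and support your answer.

No - the grammar is unambiguous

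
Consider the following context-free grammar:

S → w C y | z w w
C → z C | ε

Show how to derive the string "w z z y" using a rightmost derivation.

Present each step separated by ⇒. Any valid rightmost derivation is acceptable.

S ⇒ w C y ⇒ w z C y ⇒ w z z C y ⇒ w z z y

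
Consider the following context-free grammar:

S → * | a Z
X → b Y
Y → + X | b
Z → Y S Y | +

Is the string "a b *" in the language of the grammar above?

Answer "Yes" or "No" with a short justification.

No - no valid derivation exists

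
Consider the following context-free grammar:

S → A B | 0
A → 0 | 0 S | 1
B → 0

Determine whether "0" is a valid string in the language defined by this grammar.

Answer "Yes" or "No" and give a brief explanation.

Yes - a valid derivation exists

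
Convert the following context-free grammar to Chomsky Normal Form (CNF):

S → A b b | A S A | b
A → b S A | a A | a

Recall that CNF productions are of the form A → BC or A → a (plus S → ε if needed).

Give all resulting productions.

TB → b; S → b; TA → a; A → a; S → A X0; X0 → TB TB; S → A X1; X1 → S A; A → TB X2; X2 → S A; A → TA A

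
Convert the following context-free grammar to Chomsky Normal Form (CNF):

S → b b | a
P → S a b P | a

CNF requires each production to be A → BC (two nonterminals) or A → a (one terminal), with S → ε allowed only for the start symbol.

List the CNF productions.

TB → b; S → a; TA → a; P → a; S → TB TB; P → S X0; X0 → TA X1; X1 → TB P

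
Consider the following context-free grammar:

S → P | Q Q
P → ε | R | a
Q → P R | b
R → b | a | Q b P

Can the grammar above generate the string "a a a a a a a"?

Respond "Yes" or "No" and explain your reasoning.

No - no valid derivation exists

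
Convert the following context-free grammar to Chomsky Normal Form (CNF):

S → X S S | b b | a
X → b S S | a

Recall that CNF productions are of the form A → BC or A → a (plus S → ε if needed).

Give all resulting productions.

TB → b; S → a; X → a; S → X X0; X0 → S S; S → TB TB; X → TB X1; X1 → S S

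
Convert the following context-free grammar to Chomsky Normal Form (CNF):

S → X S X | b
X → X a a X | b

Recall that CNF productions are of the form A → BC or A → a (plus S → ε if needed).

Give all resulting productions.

S → b; TA → a; X → b; S → X X0; X0 → S X; X → X X1; X1 → TA X2; X2 → TA X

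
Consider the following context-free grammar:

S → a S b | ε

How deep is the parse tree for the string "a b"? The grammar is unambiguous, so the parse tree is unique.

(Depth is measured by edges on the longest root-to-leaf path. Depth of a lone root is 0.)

2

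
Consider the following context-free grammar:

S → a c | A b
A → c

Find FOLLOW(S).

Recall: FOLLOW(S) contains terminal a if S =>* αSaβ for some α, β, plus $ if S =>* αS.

We compute FOLLOW(S) using the standard algorithm.
FOLLOW(S) starts with {$}.
FIRST(A) = {c}
FIRST(S) = {a, c}
FOLLOW(A) = {b}
FOLLOW(S) = {$}
Therefore, FOLLOW(S) = {$}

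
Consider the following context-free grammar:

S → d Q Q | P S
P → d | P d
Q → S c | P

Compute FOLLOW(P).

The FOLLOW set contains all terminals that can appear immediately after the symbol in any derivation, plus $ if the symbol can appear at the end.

We compute FOLLOW(P) using the standard algorithm.
FOLLOW(S) starts with {$}.
FIRST(P) = {d}
FIRST(Q) = {d}
FIRST(S) = {d}
FOLLOW(P) = {$, c, d}
FOLLOW(Q) = {$, c, d}
FOLLOW(S) = {$, c}
Therefore, FOLLOW(P) = {$, c, d}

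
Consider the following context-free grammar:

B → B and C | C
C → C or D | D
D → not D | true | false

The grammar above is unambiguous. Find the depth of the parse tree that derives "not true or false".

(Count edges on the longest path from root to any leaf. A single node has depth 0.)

5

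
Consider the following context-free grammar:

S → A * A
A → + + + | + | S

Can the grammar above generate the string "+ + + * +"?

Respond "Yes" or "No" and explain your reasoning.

Yes - a valid derivation exists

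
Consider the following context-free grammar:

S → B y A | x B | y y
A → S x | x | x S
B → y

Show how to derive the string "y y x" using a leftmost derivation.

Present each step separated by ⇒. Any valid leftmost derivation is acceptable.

S ⇒ B y A ⇒ y y A ⇒ y y x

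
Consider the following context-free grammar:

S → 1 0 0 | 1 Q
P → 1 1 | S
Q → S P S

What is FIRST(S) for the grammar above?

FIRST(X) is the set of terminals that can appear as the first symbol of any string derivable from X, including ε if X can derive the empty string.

We compute FIRST(S) using the standard algorithm.
FIRST(P) = {1}
FIRST(Q) = {1}
FIRST(S) = {1}
Therefore, FIRST(S) = {1}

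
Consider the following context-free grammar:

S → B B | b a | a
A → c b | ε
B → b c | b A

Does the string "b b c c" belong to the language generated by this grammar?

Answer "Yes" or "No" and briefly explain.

No - no valid derivation exists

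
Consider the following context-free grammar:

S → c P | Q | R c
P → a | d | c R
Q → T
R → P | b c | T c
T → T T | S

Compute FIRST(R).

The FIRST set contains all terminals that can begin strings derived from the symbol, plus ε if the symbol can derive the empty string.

We compute FIRST(R) using the standard algorithm.
FIRST(P) = {a, c, d}
FIRST(Q) = {a, b, c, d}
FIRST(R) = {a, b, c, d}
FIRST(S) = {a, b, c, d}
FIRST(T) = {a, b, c, d}
Therefore, FIRST(R) = {a, b, c, d}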